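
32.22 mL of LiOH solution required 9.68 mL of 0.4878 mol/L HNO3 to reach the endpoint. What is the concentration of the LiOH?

n(HNO3) delivered = 0.4878 x 0.009680 = 0.004722 mol.
For a 1:1 reaction, n(LiOH) = 0.004722 mol.
[LiOH] = 0.004722 mol / 0.03222 L = 0.147 M.

0.147 M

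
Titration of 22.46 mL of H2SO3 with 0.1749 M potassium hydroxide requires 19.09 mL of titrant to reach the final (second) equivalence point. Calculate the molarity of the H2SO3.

n(KOH) = 0.1749 x 0.01909 = 0.003339 mol.
At the final (second) equivalence point, 2 mol OH^- react per mol H2SO3, so n(H2SO3) = 0.003339 / 2 = 0.001669 mol.
[H2SO3] = 0.001669 / 0.02246 L = 0.0743 M.

0.0743 M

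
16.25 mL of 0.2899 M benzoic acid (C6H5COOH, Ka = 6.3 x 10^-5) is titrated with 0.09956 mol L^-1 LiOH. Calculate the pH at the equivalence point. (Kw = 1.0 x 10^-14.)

8.54

n(C6H5COOH) = 0.2899 x 0.01625 = 0.004711 mol; V(LiOH) at equivalence = 0.004711/0.09956 = 0.04732 L.
At equivalence all the acid is converted to C6H5COO-; total volume = 0.01625 + 0.04732 = 0.06357 L, so [C6H5COO-] = 0.004711/0.06357 = 0.07411 M.
Kb = Kw/Ka = 1.0e-14 / 6.3 x 10^-5 = 1.59e-10.
[OH^-] = sqrt(Kb x [C6H5COO-]) = sqrt(1.59e-10 x 0.07411) = 3.43e-6 M.
pOH = 5.46, so pH = 14.00 - 5.46 = 8.54.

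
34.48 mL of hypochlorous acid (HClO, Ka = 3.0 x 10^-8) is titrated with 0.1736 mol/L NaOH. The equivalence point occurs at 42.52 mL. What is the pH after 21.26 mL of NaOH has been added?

21.26 mL is exactly half the equivalence volume (42.52/2), i.e. the half-equivalence point.
There, n(HA) = n(A^-), so pH = pKa = -log(3.0 x 10^-8) = 7.52.

7.52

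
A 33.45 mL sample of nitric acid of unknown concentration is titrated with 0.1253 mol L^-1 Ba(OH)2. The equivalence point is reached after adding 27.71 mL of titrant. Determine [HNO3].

n(Ba(OH)2) delivered = 0.1253 x 0.02771 = 0.003472 mol.
The reaction is 2 HNO3 + 1 Ba(OH)2, so n(HNO3) = 0.003472 x 2/1 = 0.006944 mol.
[HNO3] = 0.006944 mol / 0.03345 L = 0.208 M.

0.208 M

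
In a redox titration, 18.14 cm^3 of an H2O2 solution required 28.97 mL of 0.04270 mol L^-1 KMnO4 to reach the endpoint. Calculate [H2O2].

n(KMnO4) = 0.04270 x 0.02897 = 0.001237 mol.
From the balanced equation, 2 mol KMnO4 reacts with 5 mol H2O2, so n(H2O2) = 0.001237 x 5/2 = 0.003093 mol.
[H2O2] = 0.003093 / 0.01814 L = 0.170 M.

0.170 M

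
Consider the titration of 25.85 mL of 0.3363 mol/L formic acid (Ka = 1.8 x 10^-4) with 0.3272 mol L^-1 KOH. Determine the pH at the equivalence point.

8.48

n(HCOOH) = 0.3363 x 0.02585 = 0.008693 mol; V(KOH) at equivalence = 0.008693/0.3272 = 0.02657 L.
At equivalence all the acid is converted to HCOO-; total volume = 0.02585 + 0.02657 = 0.05242 L, so [HCOO-] = 0.008693/0.05242 = 0.1658 M.
Kb = Kw/Ka = 1.0e-14 / 1.8 x 10^-4 = 5.56e-11.
[OH^-] = sqrt(Kb x [HCOO-]) = sqrt(5.56e-11 x 0.1658) = 3.04e-6 M.
pOH = 5.52, so pH = 14.00 - 5.52 = 8.48.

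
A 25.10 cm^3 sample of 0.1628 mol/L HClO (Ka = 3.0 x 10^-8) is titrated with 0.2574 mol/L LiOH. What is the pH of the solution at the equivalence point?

10.26

n(HClO) = 0.1628 x 0.02510 = 0.004086 mol; V(LiOH) at equivalence = 0.004086/0.2574 = 0.01588 L.
At equivalence all the acid is converted to ClO-; total volume = 0.02510 + 0.01588 = 0.04098 L, so [ClO-] = 0.004086/0.04098 = 0.09973 M.
Kb = Kw/Ka = 1.0e-14 / 3.0 x 10^-8 = 3.33e-7.
[OH^-] = sqrt(Kb x [ClO-]) = sqrt(3.33e-7 x 0.09973) = 0.000182 M.
pOH = 3.74, so pH = 14.00 - 3.74 = 10.26.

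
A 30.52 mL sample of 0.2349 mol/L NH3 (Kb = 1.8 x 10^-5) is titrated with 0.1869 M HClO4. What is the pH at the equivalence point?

5.12

n(NH3) = 0.2349 x 0.03052 = 0.007169 mol; V(HClO4) at equivalence = 0.007169/0.1869 = 0.03836 L.
At equivalence the base is fully converted to NH4+; total volume = 0.06888 L, so [NH4+] = 0.007169/0.06888 = 0.1041 M.
Ka(NH4+) = Kw/Kb = 1.0e-14 / 1.8 x 10^-5 = 5.56e-10.
[H^+] = sqrt(Ka x [NH4+]) = sqrt(5.56e-10 x 0.1041) = 7.60e-6 M.
pH = -log(7.60e-6) = 5.12.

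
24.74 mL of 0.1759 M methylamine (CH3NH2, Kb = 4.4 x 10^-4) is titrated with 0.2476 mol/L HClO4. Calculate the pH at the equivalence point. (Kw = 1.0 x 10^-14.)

n(CH3NH2) = 0.1759 x 0.02474 = 0.004352 mol; V(HClO4) at equivalence = 0.004352/0.2476 = 0.01758 L.
At equivalence the base is fully converted to CH3NH3+; total volume = 0.04232 L, so [CH3NH3+] = 0.004352/0.04232 = 0.1028 M.
Ka(CH3NH3+) = Kw/Kb = 1.0e-14 / 4.4 x 10^-4 = 2.27e-11.
[H^+] = sqrt(Ka x [CH3NH3+]) = sqrt(2.27e-11 x 0.1028) = 1.53e-6 M.
pH = -log(1.53e-6) = 5.82.

5.82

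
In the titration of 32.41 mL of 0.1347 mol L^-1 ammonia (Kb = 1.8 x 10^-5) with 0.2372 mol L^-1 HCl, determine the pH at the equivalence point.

5.16

n(NH3) = 0.1347 x 0.03241 = 0.004366 mol; V(HCl) at equivalence = 0.004366/0.2372 = 0.01840 L.
At equivalence the base is fully converted to NH4+; total volume = 0.05081 L, so [NH4+] = 0.004366/0.05081 = 0.08591 M.
Ka(NH4+) = Kw/Kb = 1.0e-14 / 1.8 x 10^-5 = 5.56e-10.
[H^+] = sqrt(Ka x [NH4+]) = sqrt(5.56e-10 x 0.08591) = 6.91e-6 M.
pH = -log(6.91e-6) = 5.16.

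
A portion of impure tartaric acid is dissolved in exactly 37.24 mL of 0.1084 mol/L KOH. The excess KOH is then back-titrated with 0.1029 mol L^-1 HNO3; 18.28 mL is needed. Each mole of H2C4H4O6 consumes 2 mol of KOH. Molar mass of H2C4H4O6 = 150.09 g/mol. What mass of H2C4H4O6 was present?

Total n(KOH) added = 0.1084 x 0.03724 = 0.004037 mol.
n(HNO3) used = 0.1029 x 0.01828 = 0.001881 mol, which equals the excess n(KOH).
So n(KOH) consumed by the sample = 0.004037 - 0.001881 = 0.002156 mol.
n(H2C4H4O6) = 0.002156 / 2 = 0.001078 mol.
mass = 0.001078 mol x 150.09 g/mol = 0.162 g.

0.162 g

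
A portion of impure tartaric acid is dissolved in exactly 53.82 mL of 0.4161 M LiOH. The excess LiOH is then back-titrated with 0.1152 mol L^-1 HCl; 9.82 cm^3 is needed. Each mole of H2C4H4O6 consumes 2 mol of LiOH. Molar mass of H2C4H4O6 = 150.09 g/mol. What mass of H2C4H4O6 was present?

Total n(LiOH) added = 0.4161 x 0.05382 = 0.02239 mol.
n(HCl) used = 0.1152 x 0.009820 = 0.001131 mol, which equals the excess n(LiOH).
So n(LiOH) consumed by the sample = 0.02239 - 0.001131 = 0.02126 mol.
n(H2C4H4O6) = 0.02126 / 2 = 0.01063 mol.
mass = 0.01063 mol x 150.09 g/mol = 1.60 g.

1.60 g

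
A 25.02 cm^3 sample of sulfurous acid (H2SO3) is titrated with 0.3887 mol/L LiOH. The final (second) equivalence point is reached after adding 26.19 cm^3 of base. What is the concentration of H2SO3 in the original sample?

0.203 M

n(LiOH) = 0.3887 x 0.02619 = 0.01018 mol.
At the final (second) equivalence point, 2 mol OH^- react per mol H2SO3, so n(H2SO3) = 0.01018 / 2 = 0.005090 mol.
[H2SO3] = 0.005090 / 0.02502 L = 0.203 M.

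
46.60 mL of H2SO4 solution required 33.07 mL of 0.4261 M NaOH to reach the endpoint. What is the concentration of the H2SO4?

0.151 M

n(NaOH) delivered = 0.4261 x 0.03307 = 0.01409 mol.
The reaction is 1 H2SO4 + 2 NaOH, so n(H2SO4) = 0.01409 x 1/2 = 0.007046 mol.
[H2SO4] = 0.007046 mol / 0.04660 L = 0.151 M.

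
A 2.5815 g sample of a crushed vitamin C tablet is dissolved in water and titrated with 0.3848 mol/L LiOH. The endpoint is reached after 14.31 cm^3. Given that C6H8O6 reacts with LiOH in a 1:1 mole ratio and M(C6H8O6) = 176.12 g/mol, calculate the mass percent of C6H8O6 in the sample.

37.6%

n(LiOH) = 0.3848 x 0.01431 = 0.005506 mol.
n(C6H8O6) = 0.005506 / 1 = 0.005506 mol.
mass of C6H8O6 = 0.005506 x 176.12 = 0.9698 g.
% purity = 0.9698 / 2.5815 x 100 = 37.6%.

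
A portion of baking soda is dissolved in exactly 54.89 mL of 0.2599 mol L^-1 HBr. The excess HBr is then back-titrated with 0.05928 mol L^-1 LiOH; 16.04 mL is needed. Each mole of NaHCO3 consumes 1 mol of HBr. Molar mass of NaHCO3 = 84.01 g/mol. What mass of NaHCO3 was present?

Total n(HBr) added = 0.2599 x 0.05489 = 0.01427 mol.
n(LiOH) used = 0.05928 x 0.01604 = 0.0009509 mol, which equals the excess n(HBr).
So n(HBr) consumed by the sample = 0.01427 - 0.0009509 = 0.01332 mol.
n(NaHCO3) = 0.01332 / 1 = 0.01332 mol.
mass = 0.01332 mol x 84.01 g/mol = 1.12 g.

1.12 g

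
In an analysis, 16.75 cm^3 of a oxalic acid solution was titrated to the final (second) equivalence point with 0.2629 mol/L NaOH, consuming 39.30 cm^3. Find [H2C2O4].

n(NaOH) = 0.2629 x 0.03930 = 0.01033 mol.
At the final (second) equivalence point, 2 mol OH^- react per mol H2C2O4, so n(H2C2O4) = 0.01033 / 2 = 0.005166 mol.
[H2C2O4] = 0.005166 / 0.01675 L = 0.308 M.

0.308 M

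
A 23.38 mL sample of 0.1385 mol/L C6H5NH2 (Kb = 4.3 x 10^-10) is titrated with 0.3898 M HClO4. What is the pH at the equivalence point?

2.81

n(C6H5NH2) = 0.1385 x 0.02338 = 0.003238 mol; V(HClO4) at equivalence = 0.003238/0.3898 = 0.008307 L.
At equivalence the base is fully converted to C6H5NH3+; total volume = 0.03169 L, so [C6H5NH3+] = 0.003238/0.03169 = 0.1022 M.
Ka(C6H5NH3+) = Kw/Kb = 1.0e-14 / 4.3 x 10^-10 = 2.33e-5.
[H^+] = sqrt(Ka x [C6H5NH3+]) = sqrt(2.33e-5 x 0.1022) = 0.00154 M.
pH = -log(0.00154) = 2.81.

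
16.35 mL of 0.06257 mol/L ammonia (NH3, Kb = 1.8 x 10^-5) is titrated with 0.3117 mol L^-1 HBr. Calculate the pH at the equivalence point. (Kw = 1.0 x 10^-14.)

5.27

n(NH3) = 0.06257 x 0.01635 = 0.001023 mol; V(HBr) at equivalence = 0.001023/0.3117 = 0.003282 L.
At equivalence the base is fully converted to NH4+; total volume = 0.01963 L, so [NH4+] = 0.001023/0.01963 = 0.05211 M.
Ka(NH4+) = Kw/Kb = 1.0e-14 / 1.8 x 10^-5 = 5.56e-10.
[H^+] = sqrt(Ka x [NH4+]) = sqrt(5.56e-10 x 0.05211) = 5.38e-6 M.
pH = -log(5.38e-6) = 5.27.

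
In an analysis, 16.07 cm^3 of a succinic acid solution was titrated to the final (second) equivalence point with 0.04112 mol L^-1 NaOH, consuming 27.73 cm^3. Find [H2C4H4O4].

0.0355 M

n(NaOH) = 0.04112 x 0.02773 = 0.001140 mol.
At the final (second) equivalence point, 2 mol OH^- react per mol H2C4H4O4, so n(H2C4H4O4) = 0.001140 / 2 = 0.0005701 mol.
[H2C4H4O4] = 0.0005701 / 0.01607 L = 0.0355 M.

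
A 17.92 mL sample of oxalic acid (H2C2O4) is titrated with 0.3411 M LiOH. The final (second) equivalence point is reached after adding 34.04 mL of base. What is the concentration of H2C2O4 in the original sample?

n(LiOH) = 0.3411 x 0.03404 = 0.01161 mol.
At the final (second) equivalence point, 2 mol OH^- react per mol H2C2O4, so n(H2C2O4) = 0.01161 / 2 = 0.005806 mol.
[H2C2O4] = 0.005806 / 0.01792 L = 0.324 M.

0.324 M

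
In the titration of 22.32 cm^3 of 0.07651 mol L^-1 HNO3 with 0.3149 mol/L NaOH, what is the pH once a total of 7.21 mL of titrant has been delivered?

n(acid) = 0.07651 x 0.02232 = 0.001708 mol; n(NaOH) added = 0.3149 x 0.007210 = 0.002270 mol.
Base is in excess by 0.002270 - 0.001708 = 0.0005627 mol in a total volume of 0.02953 L.
[OH^-] = 0.0005627/0.02953 = 0.01906 M, so pOH = 1.72 and pH = 14.00 - 1.72 = 12.28.

12.28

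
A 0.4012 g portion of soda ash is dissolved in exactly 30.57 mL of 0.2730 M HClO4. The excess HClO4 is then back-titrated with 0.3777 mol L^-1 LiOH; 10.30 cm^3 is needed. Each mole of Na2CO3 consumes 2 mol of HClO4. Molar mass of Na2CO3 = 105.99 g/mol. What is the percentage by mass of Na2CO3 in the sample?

58.9%

Total n(HClO4) added = 0.2730 x 0.03057 = 0.008346 mol.
n(LiOH) used = 0.3777 x 0.01030 = 0.003890 mol, which equals the excess n(HClO4).
So n(HClO4) consumed by the sample = 0.008346 - 0.003890 = 0.004455 mol.
n(Na2CO3) = 0.004455 / 2 = 0.002228 mol.
mass Na2CO3 = 0.002228 x 105.99 = 0.2361 g, so %Na2CO3 = 0.2361/0.4012 x 100 = 58.9%.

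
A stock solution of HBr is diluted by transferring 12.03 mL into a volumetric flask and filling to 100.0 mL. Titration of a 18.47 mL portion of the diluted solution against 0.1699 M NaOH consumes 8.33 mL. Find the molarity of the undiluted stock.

0.637 M

n(NaOH) = 0.1699 x 0.008330 = 0.001415 mol.
n(HBr) in the aliquot = 0.001415 mol.
[diluted HBr] = 0.001415 / 0.01847 = 0.07663 M.
Dilution factor = 100.0/12.03 = 8.313, so [stock] = 0.07663 x 8.313 = 0.637 M.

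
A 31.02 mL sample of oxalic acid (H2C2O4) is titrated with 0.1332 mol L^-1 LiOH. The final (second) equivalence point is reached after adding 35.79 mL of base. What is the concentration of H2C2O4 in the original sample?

0.0768 M

n(LiOH) = 0.1332 x 0.03579 = 0.004767 mol.
At the final (second) equivalence point, 2 mol OH^- react per mol H2C2O4, so n(H2C2O4) = 0.004767 / 2 = 0.002384 mol.
[H2C2O4] = 0.002384 / 0.03102 L = 0.0768 M.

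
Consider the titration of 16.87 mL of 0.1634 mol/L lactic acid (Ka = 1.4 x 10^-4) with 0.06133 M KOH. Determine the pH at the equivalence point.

n(HC3H5O3) = 0.1634 x 0.01687 = 0.002757 mol; V(KOH) at equivalence = 0.002757/0.06133 = 0.04495 L.
At equivalence all the acid is converted to C3H5O3-; total volume = 0.01687 + 0.04495 = 0.06182 L, so [C3H5O3-] = 0.002757/0.06182 = 0.04459 M.
Kb = Kw/Ka = 1.0e-14 / 1.4 x 10^-4 = 7.14e-11.
[OH^-] = sqrt(Kb x [C3H5O3-]) = sqrt(7.14e-11 x 0.04459) = 1.78e-6 M.
pOH = 5.75, so pH = 14.00 - 5.75 = 8.25.

8.25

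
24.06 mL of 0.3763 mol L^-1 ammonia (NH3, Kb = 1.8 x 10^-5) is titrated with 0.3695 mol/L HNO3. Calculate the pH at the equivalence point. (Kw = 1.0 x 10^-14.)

4.99

n(NH3) = 0.3763 x 0.02406 = 0.009054 mol; V(HNO3) at equivalence = 0.009054/0.3695 = 0.02450 L.
At equivalence the base is fully converted to NH4+; total volume = 0.04856 L, so [NH4+] = 0.009054/0.04856 = 0.1864 M.
Ka(NH4+) = Kw/Kb = 1.0e-14 / 1.8 x 10^-5 = 5.56e-10.
[H^+] = sqrt(Ka x [NH4+]) = sqrt(5.56e-10 x 0.1864) = 1.02e-5 M.
pH = -log(1.02e-5) = 4.99.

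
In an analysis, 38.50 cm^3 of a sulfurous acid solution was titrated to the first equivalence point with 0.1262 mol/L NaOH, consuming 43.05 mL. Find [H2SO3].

0.141 M

n(NaOH) = 0.1262 x 0.04305 = 0.005433 mol.
At the first equivalence point, 1 mol OH^- react per mol H2SO3, so n(H2SO3) = 0.005433 / 1 = 0.005433 mol.
[H2SO3] = 0.005433 / 0.03850 L = 0.141 M.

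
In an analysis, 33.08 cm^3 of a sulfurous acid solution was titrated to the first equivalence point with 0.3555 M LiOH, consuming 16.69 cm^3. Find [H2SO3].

n(LiOH) = 0.3555 x 0.01669 = 0.005933 mol.
At the first equivalence point, 1 mol OH^- react per mol H2SO3, so n(H2SO3) = 0.005933 / 1 = 0.005933 mol.
[H2SO3] = 0.005933 / 0.03308 L = 0.179 M.

0.179 M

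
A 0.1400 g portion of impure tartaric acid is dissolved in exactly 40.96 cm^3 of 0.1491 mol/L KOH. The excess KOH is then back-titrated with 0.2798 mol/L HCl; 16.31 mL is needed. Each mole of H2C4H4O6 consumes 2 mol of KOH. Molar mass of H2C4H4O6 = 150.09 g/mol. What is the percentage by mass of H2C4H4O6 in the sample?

82.7%

Total n(KOH) added = 0.1491 x 0.04096 = 0.006107 mol.
n(HCl) used = 0.2798 x 0.01631 = 0.004564 mol, which equals the excess n(KOH).
So n(KOH) consumed by the sample = 0.006107 - 0.004564 = 0.001544 mol.
n(H2C4H4O6) = 0.001544 / 2 = 0.0007718 mol.
mass H2C4H4O6 = 0.0007718 x 150.09 = 0.1158 g, so %H2C4H4O6 = 0.1158/0.1400 x 100 = 82.7%.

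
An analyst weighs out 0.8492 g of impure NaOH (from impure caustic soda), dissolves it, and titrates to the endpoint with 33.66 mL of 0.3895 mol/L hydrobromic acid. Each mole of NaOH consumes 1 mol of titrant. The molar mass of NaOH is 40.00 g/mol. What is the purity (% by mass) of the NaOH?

61.8%

n(HBr) = 0.3895 x 0.03366 = 0.01311 mol.
n(NaOH) = 0.01311 / 1 = 0.01311 mol.
mass of NaOH = 0.01311 x 40.00 = 0.5244 g.
% purity = 0.5244 / 0.8492 x 100 = 61.8%.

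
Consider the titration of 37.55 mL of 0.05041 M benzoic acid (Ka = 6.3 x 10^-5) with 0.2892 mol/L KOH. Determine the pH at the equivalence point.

8.42

n(C6H5COOH) = 0.05041 x 0.03755 = 0.001893 mol; V(KOH) at equivalence = 0.001893/0.2892 = 0.006545 L.
At equivalence all the acid is converted to C6H5COO-; total volume = 0.03755 + 0.006545 = 0.04410 L, so [C6H5COO-] = 0.001893/0.04410 = 0.04293 M.
Kb = Kw/Ka = 1.0e-14 / 6.3 x 10^-5 = 1.59e-10.
[OH^-] = sqrt(Kb x [C6H5COO-]) = sqrt(1.59e-10 x 0.04293) = 2.61e-6 M.
pOH = 5.58, so pH = 14.00 - 5.58 = 8.42.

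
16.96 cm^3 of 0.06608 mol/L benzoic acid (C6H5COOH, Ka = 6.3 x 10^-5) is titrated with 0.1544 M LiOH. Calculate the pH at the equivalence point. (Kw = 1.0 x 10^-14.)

n(C6H5COOH) = 0.06608 x 0.01696 = 0.001121 mol; V(LiOH) at equivalence = 0.001121/0.1544 = 0.007259 L.
At equivalence all the acid is converted to C6H5COO-; total volume = 0.01696 + 0.007259 = 0.02422 L, so [C6H5COO-] = 0.001121/0.02422 = 0.04628 M.
Kb = Kw/Ka = 1.0e-14 / 6.3 x 10^-5 = 1.59e-10.
[OH^-] = sqrt(Kb x [C6H5COO-]) = sqrt(1.59e-10 x 0.04628) = 2.71e-6 M.
pOH = 5.57, so pH = 14.00 - 5.57 = 8.43.

8.43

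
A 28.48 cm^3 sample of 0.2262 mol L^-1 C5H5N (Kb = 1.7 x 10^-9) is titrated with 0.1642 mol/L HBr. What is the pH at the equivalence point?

n(C5H5N) = 0.2262 x 0.02848 = 0.006442 mol; V(HBr) at equivalence = 0.006442/0.1642 = 0.03923 L.
At equivalence the base is fully converted to C5H5NH+; total volume = 0.06771 L, so [C5H5NH+] = 0.006442/0.06771 = 0.09514 M.
Ka(C5H5NH+) = Kw/Kb = 1.0e-14 / 1.7 x 10^-9 = 5.88e-6.
[H^+] = sqrt(Ka x [C5H5NH+]) = sqrt(5.88e-6 x 0.09514) = 0.000748 M.
pH = -log(0.000748) = 3.13.

3.13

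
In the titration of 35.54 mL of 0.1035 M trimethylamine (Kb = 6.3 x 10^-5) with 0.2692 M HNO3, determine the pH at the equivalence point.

5.46

n((CH3)3N) = 0.1035 x 0.03554 = 0.003678 mol; V(HNO3) at equivalence = 0.003678/0.2692 = 0.01366 L.
At equivalence the base is fully converted to (CH3)3NH+; total volume = 0.04920 L, so [(CH3)3NH+] = 0.003678/0.04920 = 0.07476 M.
Ka((CH3)3NH+) = Kw/Kb = 1.0e-14 / 6.3 x 10^-5 = 1.59e-10.
[H^+] = sqrt(Ka x [(CH3)3NH+]) = sqrt(1.59e-10 x 0.07476) = 3.44e-6 M.
pH = -log(3.44e-6) = 5.46.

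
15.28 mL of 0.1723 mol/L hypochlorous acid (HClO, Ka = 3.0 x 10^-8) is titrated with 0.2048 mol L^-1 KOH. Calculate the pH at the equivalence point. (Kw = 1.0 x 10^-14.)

n(HClO) = 0.1723 x 0.01528 = 0.002633 mol; V(KOH) at equivalence = 0.002633/0.2048 = 0.01286 L.
At equivalence all the acid is converted to ClO-; total volume = 0.01528 + 0.01286 = 0.02814 L, so [ClO-] = 0.002633/0.02814 = 0.09357 M.
Kb = Kw/Ka = 1.0e-14 / 3.0 x 10^-8 = 3.33e-7.
[OH^-] = sqrt(Kb x [ClO-]) = sqrt(3.33e-7 x 0.09357) = 0.000177 M.
pOH = 3.75, so pH = 14.00 - 3.75 = 10.25.

10.25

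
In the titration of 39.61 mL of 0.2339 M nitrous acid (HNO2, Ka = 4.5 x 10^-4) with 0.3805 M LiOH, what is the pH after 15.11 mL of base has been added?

3.56

Initial n(HNO2) = 0.2339 x 0.03961 = 0.009265 mol.
n(LiOH) added = 0.3805 x 0.01511 = 0.005749 mol, converting that many moles of HNO2 to NO2-.
Remaining n(HNO2) = 0.003515 mol; n(NO2-) = 0.005749 mol.
By Henderson-Hasselbalch, pH = pKa + log([A^-]/[HA]) = 3.35 + log(0.005749/0.003515) = 3.35 + (+0.21) = 3.56.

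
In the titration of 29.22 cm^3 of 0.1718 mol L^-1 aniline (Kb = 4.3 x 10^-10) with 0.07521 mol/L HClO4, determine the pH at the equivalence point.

2.96

n(C6H5NH2) = 0.1718 x 0.02922 = 0.005020 mol; V(HClO4) at equivalence = 0.005020/0.07521 = 0.06675 L.
At equivalence the base is fully converted to C6H5NH3+; total volume = 0.09597 L, so [C6H5NH3+] = 0.005020/0.09597 = 0.05231 M.
Ka(C6H5NH3+) = Kw/Kb = 1.0e-14 / 4.3 x 10^-10 = 2.33e-5.
[H^+] = sqrt(Ka x [C6H5NH3+]) = sqrt(2.33e-5 x 0.05231) = 0.00110 M.
pH = -log(0.00110) = 2.96.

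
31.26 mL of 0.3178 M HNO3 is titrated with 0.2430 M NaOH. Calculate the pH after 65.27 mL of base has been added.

n(acid) = 0.3178 x 0.03126 = 0.009934 mol; n(NaOH) added = 0.2430 x 0.06527 = 0.01586 mol.
Base is in excess by 0.01586 - 0.009934 = 0.005926 mol in a total volume of 0.09653 L.
[OH^-] = 0.005926/0.09653 = 0.06139 M, so pOH = 1.21 and pH = 14.00 - 1.21 = 12.79.

12.79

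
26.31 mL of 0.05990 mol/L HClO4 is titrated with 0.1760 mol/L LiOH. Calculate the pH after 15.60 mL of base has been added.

n(acid) = 0.05990 x 0.02631 = 0.001576 mol; n(LiOH) added = 0.1760 x 0.01560 = 0.002746 mol.
Base is in excess by 0.002746 - 0.001576 = 0.001170 mol in a total volume of 0.04191 L.
[OH^-] = 0.001170/0.04191 = 0.02791 M, so pOH = 1.55 and pH = 14.00 - 1.55 = 12.45.

12.45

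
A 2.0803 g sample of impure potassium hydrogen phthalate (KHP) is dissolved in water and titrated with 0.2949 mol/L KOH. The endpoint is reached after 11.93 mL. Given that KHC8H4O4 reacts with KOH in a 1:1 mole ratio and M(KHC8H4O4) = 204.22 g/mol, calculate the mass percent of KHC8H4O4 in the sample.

n(KOH) = 0.2949 x 0.01193 = 0.003518 mol.
n(KHC8H4O4) = 0.003518 / 1 = 0.003518 mol.
mass of KHC8H4O4 = 0.003518 x 204.22 = 0.7185 g.
% purity = 0.7185 / 2.0803 x 100 = 34.5%.

34.5%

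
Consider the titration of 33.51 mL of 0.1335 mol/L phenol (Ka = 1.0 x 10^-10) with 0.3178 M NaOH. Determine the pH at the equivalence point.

n(C6H5OH) = 0.1335 x 0.03351 = 0.004474 mol; V(NaOH) at equivalence = 0.004474/0.3178 = 0.01408 L.
At equivalence all the acid is converted to C6H5O-; total volume = 0.03351 + 0.01408 = 0.04759 L, so [C6H5O-] = 0.004474/0.04759 = 0.09401 M.
Kb = Kw/Ka = 1.0e-14 / 1.0 x 10^-10 = 0.000100.
[OH^-] = sqrt(Kb x [C6H5O-]) = sqrt(0.000100 x 0.09401) = 0.00307 M.
pOH = 2.51, so pH = 14.00 - 2.51 = 11.49.

11.49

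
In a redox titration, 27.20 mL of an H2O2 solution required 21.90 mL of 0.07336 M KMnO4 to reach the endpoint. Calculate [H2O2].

n(KMnO4) = 0.07336 x 0.02190 = 0.001607 mol.
From the balanced equation, 2 mol KMnO4 reacts with 5 mol H2O2, so n(H2O2) = 0.001607 x 5/2 = 0.004016 mol.
[H2O2] = 0.004016 / 0.02720 L = 0.148 M.

0.148 M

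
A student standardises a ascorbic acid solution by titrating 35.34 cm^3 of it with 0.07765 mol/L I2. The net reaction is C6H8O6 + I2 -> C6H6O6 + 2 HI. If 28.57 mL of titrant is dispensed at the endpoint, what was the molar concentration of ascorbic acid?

0.0628 M

n(I2) = 0.07765 x 0.02857 = 0.002218 mol.
From the balanced equation, 1 mol I2 reacts with 1 mol ascorbic acid, so n(ascorbic acid) = 0.002218 x 1/1 = 0.002218 mol.
[ascorbic acid] = 0.002218 / 0.03534 L = 0.0628 M.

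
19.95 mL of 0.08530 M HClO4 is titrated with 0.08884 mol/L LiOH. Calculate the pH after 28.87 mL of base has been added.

12.25

n(acid) = 0.08530 x 0.01995 = 0.001702 mol; n(LiOH) added = 0.08884 x 0.02887 = 0.002565 mol.
Base is in excess by 0.002565 - 0.001702 = 0.0008631 mol in a total volume of 0.04882 L.
[OH^-] = 0.0008631/0.04882 = 0.01768 M, so pOH = 1.75 and pH = 14.00 - 1.75 = 12.25.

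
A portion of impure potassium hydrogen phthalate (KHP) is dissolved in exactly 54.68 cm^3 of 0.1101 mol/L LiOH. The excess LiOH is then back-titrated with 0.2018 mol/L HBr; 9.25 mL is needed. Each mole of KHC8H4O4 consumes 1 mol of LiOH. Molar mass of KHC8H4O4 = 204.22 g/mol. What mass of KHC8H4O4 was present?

0.848 g

Total n(LiOH) added = 0.1101 x 0.05468 = 0.006020 mol.
n(HBr) used = 0.2018 x 0.009250 = 0.001867 mol, which equals the excess n(LiOH).
So n(LiOH) consumed by the sample = 0.006020 - 0.001867 = 0.004154 mol.
n(KHC8H4O4) = 0.004154 / 1 = 0.004154 mol.
mass = 0.004154 mol x 204.22 g/mol = 0.848 g.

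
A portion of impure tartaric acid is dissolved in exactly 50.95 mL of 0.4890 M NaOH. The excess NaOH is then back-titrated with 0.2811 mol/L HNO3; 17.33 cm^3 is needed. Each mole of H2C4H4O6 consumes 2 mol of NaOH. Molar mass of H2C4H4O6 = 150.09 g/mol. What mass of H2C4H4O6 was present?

1.50 g

Total n(NaOH) added = 0.4890 x 0.05095 = 0.02491 mol.
n(HNO3) used = 0.2811 x 0.01733 = 0.004871 mol, which equals the excess n(NaOH).
So n(NaOH) consumed by the sample = 0.02491 - 0.004871 = 0.02004 mol.
n(H2C4H4O6) = 0.02004 / 2 = 0.01002 mol.
mass = 0.01002 mol x 150.09 g/mol = 1.50 g.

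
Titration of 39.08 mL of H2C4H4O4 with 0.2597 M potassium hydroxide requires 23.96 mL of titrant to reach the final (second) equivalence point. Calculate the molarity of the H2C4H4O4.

n(KOH) = 0.2597 x 0.02396 = 0.006222 mol.
At the final (second) equivalence point, 2 mol OH^- react per mol H2C4H4O4, so n(H2C4H4O4) = 0.006222 / 2 = 0.003111 mol.
[H2C4H4O4] = 0.003111 / 0.03908 L = 0.0796 M.

0.0796 M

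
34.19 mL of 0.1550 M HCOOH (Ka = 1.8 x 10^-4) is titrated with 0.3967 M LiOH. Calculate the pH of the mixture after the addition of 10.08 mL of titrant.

Initial n(HCOOH) = 0.1550 x 0.03419 = 0.005299 mol.
n(LiOH) added = 0.3967 x 0.01008 = 0.003999 mol, converting that many moles of HCOOH to HCOO-.
Remaining n(HCOOH) = 0.001301 mol; n(HCOO-) = 0.003999 mol.
By Henderson-Hasselbalch, pH = pKa + log([A^-]/[HA]) = 3.74 + log(0.003999/0.001301) = 3.74 + (+0.49) = 4.23.

4.23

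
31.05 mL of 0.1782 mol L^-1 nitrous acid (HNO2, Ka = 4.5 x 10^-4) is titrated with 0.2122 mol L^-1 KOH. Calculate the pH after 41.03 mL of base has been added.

n(acid) = 0.1782 x 0.03105 = 0.005533 mol; n(KOH) added = 0.2122 x 0.04103 = 0.008707 mol.
Base is in excess by 0.008707 - 0.005533 = 0.003173 mol in a total volume of 0.07208 L.
[OH^-] = 0.003173/0.07208 = 0.04403 M, so pOH = 1.36 and pH = 14.00 - 1.36 = 12.64.

12.64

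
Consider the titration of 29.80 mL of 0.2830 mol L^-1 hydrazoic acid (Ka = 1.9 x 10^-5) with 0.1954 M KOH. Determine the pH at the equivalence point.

n(HN3) = 0.2830 x 0.02980 = 0.008433 mol; V(KOH) at equivalence = 0.008433/0.1954 = 0.04316 L.
At equivalence all the acid is converted to N3-; total volume = 0.02980 + 0.04316 = 0.07296 L, so [N3-] = 0.008433/0.07296 = 0.1156 M.
Kb = Kw/Ka = 1.0e-14 / 1.9 x 10^-5 = 5.26e-10.
[OH^-] = sqrt(Kb x [N3-]) = sqrt(5.26e-10 x 0.1156) = 7.80e-6 M.
pOH = 5.11, so pH = 14.00 - 5.11 = 8.89.

8.89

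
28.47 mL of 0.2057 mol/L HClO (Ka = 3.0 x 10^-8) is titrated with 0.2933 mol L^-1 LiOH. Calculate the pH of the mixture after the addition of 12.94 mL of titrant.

7.79

Initial n(HClO) = 0.2057 x 0.02847 = 0.005856 mol.
n(LiOH) added = 0.2933 x 0.01294 = 0.003795 mol, converting that many moles of HClO to ClO-.
Remaining n(HClO) = 0.002061 mol; n(ClO-) = 0.003795 mol.
By Henderson-Hasselbalch, pH = pKa + log([A^-]/[HA]) = 7.52 + log(0.003795/0.002061) = 7.52 + (+0.27) = 7.79.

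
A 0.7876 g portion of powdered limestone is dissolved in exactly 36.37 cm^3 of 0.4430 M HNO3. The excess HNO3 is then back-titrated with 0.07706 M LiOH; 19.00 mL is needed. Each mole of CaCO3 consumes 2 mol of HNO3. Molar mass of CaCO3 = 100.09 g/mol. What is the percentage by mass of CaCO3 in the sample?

93.1%

Total n(HNO3) added = 0.4430 x 0.03637 = 0.01611 mol.
n(LiOH) used = 0.07706 x 0.01900 = 0.001464 mol, which equals the excess n(HNO3).
So n(HNO3) consumed by the sample = 0.01611 - 0.001464 = 0.01465 mol.
n(CaCO3) = 0.01465 / 2 = 0.007324 mol.
mass CaCO3 = 0.007324 x 100.09 = 0.7330 g, so %CaCO3 = 0.7330/0.7876 x 100 = 93.1%.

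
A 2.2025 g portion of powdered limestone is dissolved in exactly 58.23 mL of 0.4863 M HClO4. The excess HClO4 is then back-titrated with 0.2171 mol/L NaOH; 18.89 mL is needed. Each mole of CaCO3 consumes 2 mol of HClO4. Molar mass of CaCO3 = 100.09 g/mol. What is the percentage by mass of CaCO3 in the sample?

55.0%

Total n(HClO4) added = 0.4863 x 0.05823 = 0.02832 mol.
n(NaOH) used = 0.2171 x 0.01889 = 0.004101 mol, which equals the excess n(HClO4).
So n(HClO4) consumed by the sample = 0.02832 - 0.004101 = 0.02422 mol.
n(CaCO3) = 0.02422 / 2 = 0.01211 mol.
mass CaCO3 = 0.01211 x 100.09 = 1.212 g, so %CaCO3 = 1.212/2.2025 x 100 = 55.0%.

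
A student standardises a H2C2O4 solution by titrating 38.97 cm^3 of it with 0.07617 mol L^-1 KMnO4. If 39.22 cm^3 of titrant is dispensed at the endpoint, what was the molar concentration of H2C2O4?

0.192 M

n(KMnO4) = 0.07617 x 0.03922 = 0.002987 mol.
From the balanced equation, 2 mol KMnO4 reacts with 5 mol H2C2O4, so n(H2C2O4) = 0.002987 x 5/2 = 0.007468 mol.
[H2C2O4] = 0.007468 / 0.03897 L = 0.192 M.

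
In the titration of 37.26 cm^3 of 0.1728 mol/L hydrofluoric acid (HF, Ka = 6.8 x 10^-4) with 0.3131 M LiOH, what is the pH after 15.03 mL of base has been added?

3.60

Initial n(HF) = 0.1728 x 0.03726 = 0.006439 mol.
n(LiOH) added = 0.3131 x 0.01503 = 0.004706 mol, converting that many moles of HF to F-.
Remaining n(HF) = 0.001733 mol; n(F-) = 0.004706 mol.
By Henderson-Hasselbalch, pH = pKa + log([A^-]/[HA]) = 3.17 + log(0.004706/0.001733) = 3.17 + (+0.43) = 3.60.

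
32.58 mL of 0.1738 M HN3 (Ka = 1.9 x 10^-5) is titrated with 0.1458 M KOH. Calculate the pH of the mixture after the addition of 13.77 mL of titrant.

4.46

Initial n(HN3) = 0.1738 x 0.03258 = 0.005662 mol.
n(KOH) added = 0.1458 x 0.01377 = 0.002008 mol, converting that many moles of HN3 to N3-.
Remaining n(HN3) = 0.003655 mol; n(N3-) = 0.002008 mol.
By Henderson-Hasselbalch, pH = pKa + log([A^-]/[HA]) = 4.72 + log(0.002008/0.003655) = 4.72 + (-0.26) = 4.46.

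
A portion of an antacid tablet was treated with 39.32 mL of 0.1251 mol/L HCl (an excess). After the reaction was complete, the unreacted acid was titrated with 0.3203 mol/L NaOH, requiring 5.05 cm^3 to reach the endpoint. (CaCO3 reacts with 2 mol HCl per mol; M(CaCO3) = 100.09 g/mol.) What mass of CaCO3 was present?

Total n(HCl) added = 0.1251 x 0.03932 = 0.004919 mol.
n(NaOH) used = 0.3203 x 0.005050 = 0.001618 mol, which equals the excess n(HCl).
So n(HCl) consumed by the sample = 0.004919 - 0.001618 = 0.003301 mol.
n(CaCO3) = 0.003301 / 2 = 0.001651 mol.
mass = 0.001651 mol x 100.09 g/mol = 0.165 g.

0.165 g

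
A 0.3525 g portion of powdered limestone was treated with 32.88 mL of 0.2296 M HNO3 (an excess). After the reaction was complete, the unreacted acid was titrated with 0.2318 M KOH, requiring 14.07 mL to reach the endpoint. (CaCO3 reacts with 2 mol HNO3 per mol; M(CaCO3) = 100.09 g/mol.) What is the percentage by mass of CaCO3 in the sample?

60.9%

Total n(HNO3) added = 0.2296 x 0.03288 = 0.007549 mol.
n(KOH) used = 0.2318 x 0.01407 = 0.003261 mol, which equals the excess n(HNO3).
So n(HNO3) consumed by the sample = 0.007549 - 0.003261 = 0.004288 mol.
n(CaCO3) = 0.004288 / 2 = 0.002144 mol.
mass CaCO3 = 0.002144 x 100.09 = 0.2146 g, so %CaCO3 = 0.2146/0.3525 x 100 = 60.9%.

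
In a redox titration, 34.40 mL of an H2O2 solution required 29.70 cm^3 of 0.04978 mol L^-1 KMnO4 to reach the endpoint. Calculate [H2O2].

0.107 M

n(KMnO4) = 0.04978 x 0.02970 = 0.001478 mol.
From the balanced equation, 2 mol KMnO4 reacts with 5 mol H2O2, so n(H2O2) = 0.001478 x 5/2 = 0.003696 mol.
[H2O2] = 0.003696 / 0.03440 L = 0.107 M.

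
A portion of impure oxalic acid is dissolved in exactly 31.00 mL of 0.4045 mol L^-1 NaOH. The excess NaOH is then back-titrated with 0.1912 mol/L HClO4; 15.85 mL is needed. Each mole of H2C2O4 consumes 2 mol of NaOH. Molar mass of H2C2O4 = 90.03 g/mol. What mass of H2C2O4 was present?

0.428 g

Total n(NaOH) added = 0.4045 x 0.03100 = 0.01254 mol.
n(HClO4) used = 0.1912 x 0.01585 = 0.003031 mol, which equals the excess n(NaOH).
So n(NaOH) consumed by the sample = 0.01254 - 0.003031 = 0.009509 mol.
n(H2C2O4) = 0.009509 / 2 = 0.004754 mol.
mass = 0.004754 mol x 90.03 g/mol = 0.428 g.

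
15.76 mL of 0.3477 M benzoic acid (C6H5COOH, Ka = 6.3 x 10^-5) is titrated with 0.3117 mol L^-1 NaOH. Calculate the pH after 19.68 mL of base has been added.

n(acid) = 0.3477 x 0.01576 = 0.005480 mol; n(NaOH) added = 0.3117 x 0.01968 = 0.006134 mol.
Base is in excess by 0.006134 - 0.005480 = 0.0006545 mol in a total volume of 0.03544 L.
[OH^-] = 0.0006545/0.03544 = 0.01847 M, so pOH = 1.73 and pH = 14.00 - 1.73 = 12.27.

12.27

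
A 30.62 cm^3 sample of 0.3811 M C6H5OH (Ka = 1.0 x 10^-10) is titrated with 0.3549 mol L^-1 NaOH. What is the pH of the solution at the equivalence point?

11.63

n(C6H5OH) = 0.3811 x 0.03062 = 0.01167 mol; V(NaOH) at equivalence = 0.01167/0.3549 = 0.03288 L.
At equivalence all the acid is converted to C6H5O-; total volume = 0.03062 + 0.03288 = 0.06350 L, so [C6H5O-] = 0.01167/0.06350 = 0.1838 M.
Kb = Kw/Ka = 1.0e-14 / 1.0 x 10^-10 = 0.000100.
[OH^-] = sqrt(Kb x [C6H5O-]) = sqrt(0.000100 x 0.1838) = 0.00429 M.
pOH = 2.37, so pH = 14.00 - 2.37 = 11.63.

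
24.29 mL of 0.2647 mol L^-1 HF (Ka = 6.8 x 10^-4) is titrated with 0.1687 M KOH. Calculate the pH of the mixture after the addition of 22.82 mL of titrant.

3.34

Initial n(HF) = 0.2647 x 0.02429 = 0.006430 mol.
n(KOH) added = 0.1687 x 0.02282 = 0.003850 mol, converting that many moles of HF to F-.
Remaining n(HF) = 0.002580 mol; n(F-) = 0.003850 mol.
By Henderson-Hasselbalch, pH = pKa + log([A^-]/[HA]) = 3.17 + log(0.003850/0.002580) = 3.17 + (+0.17) = 3.34.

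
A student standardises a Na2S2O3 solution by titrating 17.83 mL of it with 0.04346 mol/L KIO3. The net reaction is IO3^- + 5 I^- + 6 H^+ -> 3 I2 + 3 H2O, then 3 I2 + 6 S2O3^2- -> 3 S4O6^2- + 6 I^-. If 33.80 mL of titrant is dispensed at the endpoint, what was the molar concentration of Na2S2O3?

n(KIO3) = 0.04346 x 0.03380 = 0.001469 mol.
From the balanced equation, 1 mol KIO3 reacts with 6 mol Na2S2O3, so n(Na2S2O3) = 0.001469 x 6/1 = 0.008814 mol.
[Na2S2O3] = 0.008814 / 0.01783 L = 0.494 M.

0.494 M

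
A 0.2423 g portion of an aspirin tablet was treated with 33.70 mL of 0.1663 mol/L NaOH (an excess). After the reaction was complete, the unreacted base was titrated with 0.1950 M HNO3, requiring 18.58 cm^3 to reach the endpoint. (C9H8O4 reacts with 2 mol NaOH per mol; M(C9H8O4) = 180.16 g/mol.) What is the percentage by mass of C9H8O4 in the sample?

Total n(NaOH) added = 0.1663 x 0.03370 = 0.005604 mol.
n(HNO3) used = 0.1950 x 0.01858 = 0.003623 mol, which equals the excess n(NaOH).
So n(NaOH) consumed by the sample = 0.005604 - 0.003623 = 0.001981 mol.
n(C9H8O4) = 0.001981 / 2 = 0.0009906 mol.
mass C9H8O4 = 0.0009906 x 180.16 = 0.1785 g, so %C9H8O4 = 0.1785/0.2423 x 100 = 73.7%.

73.7%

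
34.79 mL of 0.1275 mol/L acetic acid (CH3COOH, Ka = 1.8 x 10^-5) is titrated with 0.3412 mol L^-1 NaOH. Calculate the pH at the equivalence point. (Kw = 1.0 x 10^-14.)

8.86

n(CH3COOH) = 0.1275 x 0.03479 = 0.004436 mol; V(NaOH) at equivalence = 0.004436/0.3412 = 0.01300 L.
At equivalence all the acid is converted to CH3COO-; total volume = 0.03479 + 0.01300 = 0.04779 L, so [CH3COO-] = 0.004436/0.04779 = 0.09282 M.
Kb = Kw/Ka = 1.0e-14 / 1.8 x 10^-5 = 5.56e-10.
[OH^-] = sqrt(Kb x [CH3COO-]) = sqrt(5.56e-10 x 0.09282) = 7.18e-6 M.
pOH = 5.14, so pH = 14.00 - 5.14 = 8.86.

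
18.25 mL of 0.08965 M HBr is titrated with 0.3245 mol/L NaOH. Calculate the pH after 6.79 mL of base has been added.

n(acid) = 0.08965 x 0.01825 = 0.001636 mol; n(NaOH) added = 0.3245 x 0.006790 = 0.002203 mol.
Base is in excess by 0.002203 - 0.001636 = 0.0005672 mol in a total volume of 0.02504 L.
[OH^-] = 0.0005672/0.02504 = 0.02265 M, so pOH = 1.64 and pH = 14.00 - 1.64 = 12.36.

12.36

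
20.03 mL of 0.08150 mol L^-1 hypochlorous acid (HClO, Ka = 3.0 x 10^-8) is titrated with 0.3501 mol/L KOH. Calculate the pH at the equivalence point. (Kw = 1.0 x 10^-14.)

10.17

n(HClO) = 0.08150 x 0.02003 = 0.001632 mol; V(KOH) at equivalence = 0.001632/0.3501 = 0.004663 L.
At equivalence all the acid is converted to ClO-; total volume = 0.02003 + 0.004663 = 0.02469 L, so [ClO-] = 0.001632/0.02469 = 0.06611 M.
Kb = Kw/Ka = 1.0e-14 / 3.0 x 10^-8 = 3.33e-7.
[OH^-] = sqrt(Kb x [ClO-]) = sqrt(3.33e-7 x 0.06611) = 0.000148 M.
pOH = 3.83, so pH = 14.00 - 3.83 = 10.17.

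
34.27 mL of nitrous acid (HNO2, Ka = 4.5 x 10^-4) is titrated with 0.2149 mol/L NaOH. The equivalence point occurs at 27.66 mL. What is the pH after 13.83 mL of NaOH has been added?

3.35

13.83 mL is exactly half the equivalence volume (27.66/2), i.e. the half-equivalence point.
There, n(HA) = n(A^-), so pH = pKa = -log(4.5 x 10^-4) = 3.35.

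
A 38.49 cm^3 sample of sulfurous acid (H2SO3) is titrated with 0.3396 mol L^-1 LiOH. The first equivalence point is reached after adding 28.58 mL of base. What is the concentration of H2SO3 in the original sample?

0.252 M

n(LiOH) = 0.3396 x 0.02858 = 0.009706 mol.
At the first equivalence point, 1 mol OH^- react per mol H2SO3, so n(H2SO3) = 0.009706 / 1 = 0.009706 mol.
[H2SO3] = 0.009706 / 0.03849 L = 0.252 M.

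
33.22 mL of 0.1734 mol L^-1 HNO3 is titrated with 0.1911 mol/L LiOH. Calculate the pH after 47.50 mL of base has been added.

n(acid) = 0.1734 x 0.03322 = 0.005760 mol; n(LiOH) added = 0.1911 x 0.04750 = 0.009077 mol.
Base is in excess by 0.009077 - 0.005760 = 0.003317 mol in a total volume of 0.08072 L.
[OH^-] = 0.003317/0.08072 = 0.04109 M, so pOH = 1.39 and pH = 14.00 - 1.39 = 12.61.

12.61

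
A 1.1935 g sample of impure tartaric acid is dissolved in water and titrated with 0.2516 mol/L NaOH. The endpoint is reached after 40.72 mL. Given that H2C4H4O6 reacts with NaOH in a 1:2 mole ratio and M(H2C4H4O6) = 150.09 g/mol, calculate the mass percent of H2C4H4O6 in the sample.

n(NaOH) = 0.2516 x 0.04072 = 0.01025 mol.
n(H2C4H4O6) = 0.01025 / 2 = 0.005123 mol.
mass of H2C4H4O6 = 0.005123 x 150.09 = 0.7688 g.
% purity = 0.7688 / 1.1935 x 100 = 64.4%.

64.4%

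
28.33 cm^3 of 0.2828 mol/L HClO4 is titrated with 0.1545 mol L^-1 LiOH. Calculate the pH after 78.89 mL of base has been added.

12.59

n(acid) = 0.2828 x 0.02833 = 0.008012 mol; n(LiOH) added = 0.1545 x 0.07889 = 0.01219 mol.
Base is in excess by 0.01219 - 0.008012 = 0.004177 mol in a total volume of 0.1072 L.
[OH^-] = 0.004177/0.1072 = 0.03896 M, so pOH = 1.41 and pH = 14.00 - 1.41 = 12.59.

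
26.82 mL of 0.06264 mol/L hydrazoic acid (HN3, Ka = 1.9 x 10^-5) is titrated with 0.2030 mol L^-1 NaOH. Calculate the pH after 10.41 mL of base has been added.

12.07

n(acid) = 0.06264 x 0.02682 = 0.001680 mol; n(NaOH) added = 0.2030 x 0.01041 = 0.002113 mol.
Base is in excess by 0.002113 - 0.001680 = 0.0004332 mol in a total volume of 0.03723 L.
[OH^-] = 0.0004332/0.03723 = 0.01164 M, so pOH = 1.93 and pH = 14.00 - 1.93 = 12.07.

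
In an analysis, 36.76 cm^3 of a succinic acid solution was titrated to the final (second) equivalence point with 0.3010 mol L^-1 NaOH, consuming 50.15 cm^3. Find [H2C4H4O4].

n(NaOH) = 0.3010 x 0.05015 = 0.01510 mol.
At the final (second) equivalence point, 2 mol OH^- react per mol H2C4H4O4, so n(H2C4H4O4) = 0.01510 / 2 = 0.007548 mol.
[H2C4H4O4] = 0.007548 / 0.03676 L = 0.205 M.

0.205 M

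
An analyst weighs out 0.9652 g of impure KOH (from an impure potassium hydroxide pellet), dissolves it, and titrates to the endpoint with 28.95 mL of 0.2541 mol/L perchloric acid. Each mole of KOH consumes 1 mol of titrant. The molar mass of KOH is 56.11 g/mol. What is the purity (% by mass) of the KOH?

n(HClO4) = 0.2541 x 0.02895 = 0.007356 mol.
n(KOH) = 0.007356 / 1 = 0.007356 mol.
mass of KOH = 0.007356 x 56.11 = 0.4128 g.
% purity = 0.4128 / 0.9652 x 100 = 42.8%.

42.8%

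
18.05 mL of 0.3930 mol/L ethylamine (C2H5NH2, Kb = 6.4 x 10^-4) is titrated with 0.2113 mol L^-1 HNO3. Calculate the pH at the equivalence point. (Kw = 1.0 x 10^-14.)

5.83

n(C2H5NH2) = 0.3930 x 0.01805 = 0.007094 mol; V(HNO3) at equivalence = 0.007094/0.2113 = 0.03357 L.
At equivalence the base is fully converted to C2H5NH3+; total volume = 0.05162 L, so [C2H5NH3+] = 0.007094/0.05162 = 0.1374 M.
Ka(C2H5NH3+) = Kw/Kb = 1.0e-14 / 6.4 x 10^-4 = 1.56e-11.
[H^+] = sqrt(Ka x [C2H5NH3+]) = sqrt(1.56e-11 x 0.1374) = 1.47e-6 M.
pH = -log(1.47e-6) = 5.83.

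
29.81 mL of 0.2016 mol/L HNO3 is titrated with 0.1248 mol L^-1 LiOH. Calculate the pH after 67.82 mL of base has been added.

n(acid) = 0.2016 x 0.02981 = 0.006010 mol; n(LiOH) added = 0.1248 x 0.06782 = 0.008464 mol.
Base is in excess by 0.008464 - 0.006010 = 0.002454 mol in a total volume of 0.09763 L.
[OH^-] = 0.002454/0.09763 = 0.02514 M, so pOH = 1.60 and pH = 14.00 - 1.60 = 12.40.

12.40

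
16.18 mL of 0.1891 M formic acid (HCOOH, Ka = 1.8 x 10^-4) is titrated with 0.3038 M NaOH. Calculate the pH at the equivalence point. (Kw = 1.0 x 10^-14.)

n(HCOOH) = 0.1891 x 0.01618 = 0.003060 mol; V(NaOH) at equivalence = 0.003060/0.3038 = 0.01007 L.
At equivalence all the acid is converted to HCOO-; total volume = 0.01618 + 0.01007 = 0.02625 L, so [HCOO-] = 0.003060/0.02625 = 0.1166 M.
Kb = Kw/Ka = 1.0e-14 / 1.8 x 10^-4 = 5.56e-11.
[OH^-] = sqrt(Kb x [HCOO-]) = sqrt(5.56e-11 x 0.1166) = 2.54e-6 M.
pOH = 5.59, so pH = 14.00 - 5.59 = 8.41.

8.41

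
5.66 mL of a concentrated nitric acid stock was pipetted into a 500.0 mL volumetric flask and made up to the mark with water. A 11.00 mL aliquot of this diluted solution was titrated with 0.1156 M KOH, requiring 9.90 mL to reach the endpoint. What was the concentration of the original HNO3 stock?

n(KOH) = 0.1156 x 0.009900 = 0.001144 mol.
n(HNO3) in the aliquot = 0.001144 mol.
[diluted HNO3] = 0.001144 / 0.01100 = 0.1040 M.
Dilution factor = 500.0/5.660 = 88.34, so [stock] = 0.1040 x 88.34 = 9.19 M.

9.19 M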